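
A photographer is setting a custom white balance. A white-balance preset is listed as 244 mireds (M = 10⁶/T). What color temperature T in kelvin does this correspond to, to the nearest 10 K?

4100 K

T = 10⁶ / 244 = 4098.36 K → 4100 K.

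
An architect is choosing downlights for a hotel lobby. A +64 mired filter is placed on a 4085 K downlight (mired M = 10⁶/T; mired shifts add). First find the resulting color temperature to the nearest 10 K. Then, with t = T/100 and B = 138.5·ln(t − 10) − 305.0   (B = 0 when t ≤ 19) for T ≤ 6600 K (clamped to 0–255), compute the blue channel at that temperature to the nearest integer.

126

M_in = 10⁶/4085 = 244.80; M_out = 244.80 + (+64) = 308.80.
T_out = 10⁶/308.80 = 3238.4 K → 3240 K; t = 32.4.
B = 138.5·ln(32.4 − 10) − 305.0 = 138.5·ln 22.4 − 305.0 = 138.5·3.1091 − 305.0 = 125.605.
Rounded: 126.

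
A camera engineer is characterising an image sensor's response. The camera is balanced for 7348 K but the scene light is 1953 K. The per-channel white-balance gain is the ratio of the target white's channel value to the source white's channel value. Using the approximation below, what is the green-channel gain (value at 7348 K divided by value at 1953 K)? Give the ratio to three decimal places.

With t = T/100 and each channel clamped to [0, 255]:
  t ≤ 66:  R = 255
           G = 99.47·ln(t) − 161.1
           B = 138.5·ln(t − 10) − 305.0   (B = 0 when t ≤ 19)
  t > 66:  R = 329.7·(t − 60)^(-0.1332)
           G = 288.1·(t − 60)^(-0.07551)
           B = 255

At 1953 K (t = 19.53):
  G = 99.47·ln 19.53 − 161.1 = 99.47·2.9720 − 161.1 = 134.520.
At 7348 K (t = 73.48):
  G = 288.1·(73.48 − 60)^(-0.07551) = 288.1·13.48^(-0.07551) = 288.1·0.82167 = 236.723.
Gain = 236.723 / 134.520 = 1.7598 → 1.760.

1.760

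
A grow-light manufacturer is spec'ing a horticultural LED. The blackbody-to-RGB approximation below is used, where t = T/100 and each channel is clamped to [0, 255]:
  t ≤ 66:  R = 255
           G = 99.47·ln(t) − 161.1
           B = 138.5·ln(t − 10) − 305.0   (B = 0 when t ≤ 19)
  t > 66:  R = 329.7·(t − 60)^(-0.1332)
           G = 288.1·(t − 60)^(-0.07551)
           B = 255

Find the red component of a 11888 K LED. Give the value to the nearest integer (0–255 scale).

192

t = 11888/100 = 118.88; the t > 66 branch applies.
R = 329.7·(118.88 − 60)^(-0.1332) = 329.7·58.88^(-0.1332) = 329.7·0.58109 = 191.584.
Rounded: 192.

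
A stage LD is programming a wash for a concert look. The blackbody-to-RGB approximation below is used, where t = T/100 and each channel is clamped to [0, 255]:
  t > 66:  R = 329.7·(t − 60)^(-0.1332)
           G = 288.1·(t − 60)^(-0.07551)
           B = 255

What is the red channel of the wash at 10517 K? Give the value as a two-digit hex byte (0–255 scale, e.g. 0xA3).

t = 10517/100 = 105.17; the t > 66 branch applies.
R = 329.7·(105.17 − 60)^(-0.1332) = 329.7·45.17^(-0.1332) = 329.7·0.60197 = 198.469.
Rounded: 198; in hex, 0xC6.

0xC6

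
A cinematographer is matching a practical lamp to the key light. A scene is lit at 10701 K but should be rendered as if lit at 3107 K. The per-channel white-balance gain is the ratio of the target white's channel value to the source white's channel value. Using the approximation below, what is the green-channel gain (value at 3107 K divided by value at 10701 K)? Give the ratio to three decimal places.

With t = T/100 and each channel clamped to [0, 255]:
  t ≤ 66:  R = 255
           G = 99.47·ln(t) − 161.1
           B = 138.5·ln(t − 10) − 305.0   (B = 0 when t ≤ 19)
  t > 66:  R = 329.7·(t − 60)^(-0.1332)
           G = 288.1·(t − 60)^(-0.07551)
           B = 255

0.839

At 10701 K (t = 107.01):
  G = 288.1·(107.01 − 60)^(-0.07551) = 288.1·47.01^(-0.07551) = 288.1·0.74771 = 215.415.
At 3107 K (t = 31.07):
  G = 99.47·ln 31.07 − 161.1 = 99.47·3.4362 − 161.1 = 180.703.
Gain = 180.703 / 215.415 = 0.8389 → 0.839.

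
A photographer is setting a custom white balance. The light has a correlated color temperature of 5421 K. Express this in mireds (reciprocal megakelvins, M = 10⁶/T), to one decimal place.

M = 10⁶ / 5421 = 184.468 → 184.5 mireds.

184.5 mireds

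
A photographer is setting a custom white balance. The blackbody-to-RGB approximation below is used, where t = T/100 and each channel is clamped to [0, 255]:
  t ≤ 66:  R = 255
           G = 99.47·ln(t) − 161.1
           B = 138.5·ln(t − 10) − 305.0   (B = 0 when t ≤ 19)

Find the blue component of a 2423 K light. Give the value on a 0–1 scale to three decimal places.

t = 2423/100 = 24.23; the t ≤ 66 branch applies.
B = 138.5·ln(24.23 − 10) − 305.0 = 138.5·ln 14.23 − 305.0 = 138.5·2.6554 − 305.0 = 62.766.
On a 0–1 scale: 62.766/255 = 0.2461 → 0.246.

0.246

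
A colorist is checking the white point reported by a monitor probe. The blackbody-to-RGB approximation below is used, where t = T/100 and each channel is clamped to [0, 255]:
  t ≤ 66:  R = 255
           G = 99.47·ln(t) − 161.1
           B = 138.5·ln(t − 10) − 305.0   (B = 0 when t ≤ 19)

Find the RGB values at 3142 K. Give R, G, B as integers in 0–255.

R=255, G=182, B=119

t = 3142/100 = 31.42; the t ≤ 66 branch applies.
R = 255 by definition for t ≤ 66.
G = 99.47·ln 31.42 − 161.1 = 99.47·3.4474 − 161.1 = 181.817.
B = 138.5·ln(31.42 − 10) − 305.0 = 138.5·ln 21.42 − 305.0 = 138.5·3.0643 − 305.0 = 119.409.
Rounded: (255, 182, 119).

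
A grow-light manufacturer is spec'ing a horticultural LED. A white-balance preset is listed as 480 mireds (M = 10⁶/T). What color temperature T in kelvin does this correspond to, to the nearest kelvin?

T = 10⁶ / 480 = 2083.33 K → 2083 K.

2083 K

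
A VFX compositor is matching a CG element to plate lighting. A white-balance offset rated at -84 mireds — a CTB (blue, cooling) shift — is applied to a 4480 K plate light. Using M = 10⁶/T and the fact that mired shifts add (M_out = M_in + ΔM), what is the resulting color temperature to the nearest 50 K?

M_in = 10⁶/4480 = 223.21 mireds.
M_out = 223.21 + (-84) = 139.21 mireds.
T_out = 10⁶/139.21 = 7183.2 K → 7200 K.

7200 K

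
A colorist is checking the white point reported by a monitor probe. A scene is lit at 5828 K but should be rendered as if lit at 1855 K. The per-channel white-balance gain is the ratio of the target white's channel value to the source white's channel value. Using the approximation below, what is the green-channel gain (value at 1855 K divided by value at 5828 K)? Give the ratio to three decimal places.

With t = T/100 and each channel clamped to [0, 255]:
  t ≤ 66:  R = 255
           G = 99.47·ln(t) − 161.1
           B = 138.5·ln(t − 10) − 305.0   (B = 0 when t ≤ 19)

0.532

At 5828 K (t = 58.28):
  G = 99.47·ln 58.28 − 161.1 = 99.47·4.0653 − 161.1 = 243.271.
At 1855 K (t = 18.55):
  G = 99.47·ln 18.55 − 161.1 = 99.47·2.9205 − 161.1 = 129.399.
Gain = 129.399 / 243.271 = 0.5319 → 0.532.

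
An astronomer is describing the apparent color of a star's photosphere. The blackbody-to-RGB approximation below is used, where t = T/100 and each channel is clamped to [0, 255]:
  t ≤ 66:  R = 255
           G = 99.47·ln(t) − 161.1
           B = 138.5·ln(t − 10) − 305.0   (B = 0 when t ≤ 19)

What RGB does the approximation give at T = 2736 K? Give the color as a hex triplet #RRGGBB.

t = 2736/100 = 27.36; the t ≤ 66 branch applies.
R = 255 by definition for t ≤ 66.
G = 99.47·ln 27.36 − 161.1 = 99.47·3.3091 − 161.1 = 168.054.
B = 138.5·ln(27.36 − 10) − 305.0 = 138.5·ln 17.36 − 305.0 = 138.5·2.8542 − 305.0 = 90.302.
Rounded: (255, 168, 90).
In hex: #FFA85A.

#FFA85A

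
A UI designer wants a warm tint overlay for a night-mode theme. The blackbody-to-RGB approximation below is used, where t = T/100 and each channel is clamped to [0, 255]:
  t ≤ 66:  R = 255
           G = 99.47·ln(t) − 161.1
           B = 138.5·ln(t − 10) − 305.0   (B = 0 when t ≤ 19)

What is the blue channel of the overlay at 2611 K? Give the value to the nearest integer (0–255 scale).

80

t = 2611/100 = 26.11; the t ≤ 66 branch applies.
B = 138.5·ln(26.11 − 10) − 305.0 = 138.5·ln 16.11 − 305.0 = 138.5·2.7794 − 305.0 = 79.952.
Rounded: 80.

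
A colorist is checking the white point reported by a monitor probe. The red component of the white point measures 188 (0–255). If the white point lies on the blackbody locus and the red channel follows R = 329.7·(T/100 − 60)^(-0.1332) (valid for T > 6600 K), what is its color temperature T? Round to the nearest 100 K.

(t − 60)^(-0.1332) = 188/329.7 = 0.57022.
t − 60 = 0.57022^(1/-0.1332) = 0.57022^(-7.508) = 67.848, so t = 127.848.
T = 100·t = 12785 K → 12800 K to the nearest 100 K.

12800 K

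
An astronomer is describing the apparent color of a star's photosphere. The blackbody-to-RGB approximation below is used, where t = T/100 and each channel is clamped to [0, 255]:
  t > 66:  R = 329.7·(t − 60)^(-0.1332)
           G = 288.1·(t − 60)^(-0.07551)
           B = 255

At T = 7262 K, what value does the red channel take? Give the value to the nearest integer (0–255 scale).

235

t = 7262/100 = 72.62; the t > 66 branch applies.
R = 329.7·(72.62 − 60)^(-0.1332) = 329.7·12.62^(-0.1332) = 329.7·0.71341 = 235.211.
Rounded: 235.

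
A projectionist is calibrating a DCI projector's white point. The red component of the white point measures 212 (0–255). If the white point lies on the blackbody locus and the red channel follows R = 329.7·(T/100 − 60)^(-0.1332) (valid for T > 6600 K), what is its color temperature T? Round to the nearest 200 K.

8800 K

(t − 60)^(-0.1332) = 212/329.7 = 0.64301.
t − 60 = 0.64301^(1/-0.1332) = 0.64301^(-7.508) = 27.530, so t = 87.530.
T = 100·t = 8753 K → 8800 K to the nearest 200 K.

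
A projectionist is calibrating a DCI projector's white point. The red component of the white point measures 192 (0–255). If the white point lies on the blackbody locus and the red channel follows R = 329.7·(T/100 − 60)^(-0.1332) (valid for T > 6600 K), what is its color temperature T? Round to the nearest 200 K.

(t − 60)^(-0.1332) = 192/329.7 = 0.58235.
t − 60 = 0.58235^(1/-0.1332) = 0.58235^(-7.508) = 57.929, so t = 117.929.
T = 100·t = 11793 K → 11800 K to the nearest 200 K.

11800 K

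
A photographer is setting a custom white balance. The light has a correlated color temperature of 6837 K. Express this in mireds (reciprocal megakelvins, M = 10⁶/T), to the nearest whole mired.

M = 10⁶ / 6837 = 146.263 → 146 mireds.

146 mireds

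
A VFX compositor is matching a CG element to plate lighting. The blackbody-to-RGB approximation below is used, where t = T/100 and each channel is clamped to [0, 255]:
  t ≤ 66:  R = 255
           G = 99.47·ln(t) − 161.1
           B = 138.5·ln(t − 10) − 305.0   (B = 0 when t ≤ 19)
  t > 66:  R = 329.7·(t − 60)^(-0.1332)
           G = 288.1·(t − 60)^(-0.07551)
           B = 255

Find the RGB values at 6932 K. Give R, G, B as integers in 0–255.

t = 6932/100 = 69.32; the t > 66 branch applies.
R = 329.7·(69.32 − 60)^(-0.1332) = 329.7·9.32^(-0.1332) = 329.7·0.74280 = 244.902.
G = 288.1·(69.32 − 60)^(-0.07551) = 288.1·9.32^(-0.07551) = 288.1·0.84489 = 243.412.
B = 255 by definition for t > 66.
Rounded: (245, 243, 255).

R=245, G=243, B=255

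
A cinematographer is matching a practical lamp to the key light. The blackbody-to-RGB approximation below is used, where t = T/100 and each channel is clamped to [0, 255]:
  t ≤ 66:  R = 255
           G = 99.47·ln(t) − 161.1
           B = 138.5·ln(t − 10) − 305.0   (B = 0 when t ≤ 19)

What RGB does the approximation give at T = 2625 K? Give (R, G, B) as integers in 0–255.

t = 2625/100 = 26.25; the t ≤ 66 branch applies.
R = 255 by definition for t ≤ 66.
G = 99.47·ln 26.25 − 161.1 = 99.47·3.2677 − 161.1 = 163.935.
B = 138.5·ln(26.25 − 10) − 305.0 = 138.5·ln 16.25 − 305.0 = 138.5·2.7881 − 305.0 = 81.151.
Rounded: (255, 164, 81).

(255, 164, 81)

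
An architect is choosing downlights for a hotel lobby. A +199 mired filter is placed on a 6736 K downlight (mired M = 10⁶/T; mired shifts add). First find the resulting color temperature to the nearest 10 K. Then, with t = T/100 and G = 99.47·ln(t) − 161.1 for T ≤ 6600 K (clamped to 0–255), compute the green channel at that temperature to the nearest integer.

173

M_in = 10⁶/6736 = 148.46; M_out = 148.46 + (+199) = 347.46.
T_out = 10⁶/347.46 = 2878.1 K → 2880 K; t = 28.8.
G = 99.47·ln 28.8 − 161.1 = 99.47·3.3604 − 161.1 = 173.157.
Rounded: 173.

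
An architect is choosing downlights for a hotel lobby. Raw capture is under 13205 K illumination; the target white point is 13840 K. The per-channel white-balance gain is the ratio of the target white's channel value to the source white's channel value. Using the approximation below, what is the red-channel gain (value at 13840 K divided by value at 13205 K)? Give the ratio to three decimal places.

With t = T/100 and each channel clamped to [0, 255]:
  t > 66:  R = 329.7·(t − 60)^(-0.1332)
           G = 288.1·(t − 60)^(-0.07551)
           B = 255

At 13205 K (t = 132.05):
  R = 329.7·(132.05 − 60)^(-0.1332) = 329.7·72.05^(-0.1332) = 329.7·0.56567 = 186.501.
At 13840 K (t = 138.4):
  R = 329.7·(138.4 − 60)^(-0.1332) = 329.7·78.4^(-0.1332) = 329.7·0.55934 = 184.415.
Gain = 184.415 / 186.501 = 0.9888 → 0.989.

0.989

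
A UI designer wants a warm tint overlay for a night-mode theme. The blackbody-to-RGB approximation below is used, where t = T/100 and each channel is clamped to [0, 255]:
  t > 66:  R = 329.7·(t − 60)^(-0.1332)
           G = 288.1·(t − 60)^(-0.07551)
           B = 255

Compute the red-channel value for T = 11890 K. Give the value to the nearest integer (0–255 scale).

t = 11890/100 = 118.9; the t > 66 branch applies.
R = 329.7·(118.9 − 60)^(-0.1332) = 329.7·58.9^(-0.1332) = 329.7·0.58106 = 191.575.
Rounded: 192.

192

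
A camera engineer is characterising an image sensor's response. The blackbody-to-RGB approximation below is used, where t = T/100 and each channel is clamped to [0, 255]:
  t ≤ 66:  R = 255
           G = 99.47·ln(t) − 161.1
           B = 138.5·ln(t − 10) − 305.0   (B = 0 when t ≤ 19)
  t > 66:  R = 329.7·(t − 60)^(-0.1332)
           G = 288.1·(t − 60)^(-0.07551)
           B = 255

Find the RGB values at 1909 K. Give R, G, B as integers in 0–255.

t = 1909/100 = 19.09; the t ≤ 66 branch applies.
R = 255 by definition for t ≤ 66.
G = 99.47·ln 19.09 − 161.1 = 99.47·2.9492 − 161.1 = 132.253.
B = 138.5·ln(19.09 − 10) − 305.0 = 138.5·ln 9.09 − 305.0 = 138.5·2.2072 − 305.0 = 0.694.
Rounded: (255, 132, 1).

R=255, G=132, B=1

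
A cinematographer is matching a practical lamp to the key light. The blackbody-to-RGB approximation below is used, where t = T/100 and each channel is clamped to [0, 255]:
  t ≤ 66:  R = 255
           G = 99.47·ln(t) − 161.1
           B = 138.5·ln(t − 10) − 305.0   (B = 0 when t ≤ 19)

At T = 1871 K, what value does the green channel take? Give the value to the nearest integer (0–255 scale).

130

t = 1871/100 = 18.71; the t ≤ 66 branch applies.
G = 99.47·ln 18.71 − 161.1 = 99.47·2.9291 − 161.1 = 130.253.
Rounded: 130.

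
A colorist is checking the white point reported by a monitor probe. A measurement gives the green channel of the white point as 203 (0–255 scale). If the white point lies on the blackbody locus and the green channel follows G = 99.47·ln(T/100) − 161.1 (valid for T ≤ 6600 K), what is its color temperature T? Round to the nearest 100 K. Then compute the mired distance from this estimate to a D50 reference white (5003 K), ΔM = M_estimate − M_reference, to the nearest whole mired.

ln t = (203 + 161.1) / 99.47 = 3.6604.
t = e^3.6604 = 38.877.
T = 100·t = 3888 K → 3900 K to the nearest 100 K.
M_estimate = 10⁶/3900 = 256.41; M_reference = 10⁶/5003 = 199.88.
ΔM = 256.41 − 199.88 = 56.53 → +57 mireds.

+57 mireds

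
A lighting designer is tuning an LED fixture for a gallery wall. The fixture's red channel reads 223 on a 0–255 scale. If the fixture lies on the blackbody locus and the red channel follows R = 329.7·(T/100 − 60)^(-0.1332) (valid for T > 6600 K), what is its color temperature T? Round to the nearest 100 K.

(t − 60)^(-0.1332) = 223/329.7 = 0.67637.
t − 60 = 0.67637^(1/-0.1332) = 0.67637^(-7.508) = 18.831, so t = 78.831.
T = 100·t = 7883 K → 7900 K to the nearest 100 K.

7900 K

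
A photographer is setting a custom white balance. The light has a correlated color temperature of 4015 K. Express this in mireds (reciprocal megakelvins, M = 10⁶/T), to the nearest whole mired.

M = 10⁶ / 4015 = 249.066 → 249 mireds.

249 mireds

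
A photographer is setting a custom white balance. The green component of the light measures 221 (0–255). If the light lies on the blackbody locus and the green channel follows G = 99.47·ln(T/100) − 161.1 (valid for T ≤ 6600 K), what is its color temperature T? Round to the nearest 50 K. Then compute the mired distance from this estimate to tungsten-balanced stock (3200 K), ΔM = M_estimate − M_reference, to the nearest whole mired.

ln t = (221 + 161.1) / 99.47 = 3.8414.
t = e^3.8414 = 46.589.
T = 100·t = 4659 K → 4650 K to the nearest 50 K.
M_estimate = 10⁶/4650 = 215.05; M_reference = 10⁶/3200 = 312.50.
ΔM = 215.05 − 312.50 = -97.45 → -97 mireds.

-97 mireds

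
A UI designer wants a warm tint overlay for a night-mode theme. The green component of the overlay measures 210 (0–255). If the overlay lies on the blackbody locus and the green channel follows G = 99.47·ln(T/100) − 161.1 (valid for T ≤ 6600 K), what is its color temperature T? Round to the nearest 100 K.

4200 K

ln t = (210 + 161.1) / 99.47 = 3.7308.
t = e^3.7308 = 41.711.
T = 100·t = 4171 K → 4200 K to the nearest 100 K.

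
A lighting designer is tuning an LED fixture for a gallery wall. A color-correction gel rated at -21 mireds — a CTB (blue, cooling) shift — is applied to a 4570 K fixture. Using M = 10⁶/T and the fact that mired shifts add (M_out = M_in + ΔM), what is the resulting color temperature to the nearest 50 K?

5050 K

M_in = 10⁶/4570 = 218.82 mireds.
M_out = 218.82 + (-21) = 197.82 mireds.
T_out = 10⁶/197.82 = 5055.1 K → 5050 K.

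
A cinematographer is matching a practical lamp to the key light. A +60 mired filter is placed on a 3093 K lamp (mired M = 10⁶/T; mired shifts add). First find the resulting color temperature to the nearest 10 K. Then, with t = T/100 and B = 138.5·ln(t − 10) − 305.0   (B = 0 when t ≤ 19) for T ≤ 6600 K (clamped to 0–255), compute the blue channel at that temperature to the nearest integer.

80

M_in = 10⁶/3093 = 323.31; M_out = 323.31 + (+60) = 383.31.
T_out = 10⁶/383.31 = 2608.8 K → 2610 K; t = 26.1.
B = 138.5·ln(26.1 − 10) − 305.0 = 138.5·ln 16.1 − 305.0 = 138.5·2.7788 − 305.0 = 79.866.
Rounded: 80.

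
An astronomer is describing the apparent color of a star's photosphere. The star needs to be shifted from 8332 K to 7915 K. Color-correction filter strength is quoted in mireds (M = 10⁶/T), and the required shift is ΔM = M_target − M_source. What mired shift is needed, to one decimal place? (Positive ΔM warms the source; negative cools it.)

+6.3 mireds

M_source = 10⁶/8332 = 120.019; M_target = 10⁶/7915 = 126.342.
ΔM = 126.342 − 120.019 = 6.323 → +6.3 mireds, a warming shift.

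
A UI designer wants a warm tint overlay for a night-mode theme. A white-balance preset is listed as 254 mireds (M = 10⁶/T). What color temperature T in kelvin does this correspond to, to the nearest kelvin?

3937 K

T = 10⁶ / 254 = 3937.01 K → 3937 K.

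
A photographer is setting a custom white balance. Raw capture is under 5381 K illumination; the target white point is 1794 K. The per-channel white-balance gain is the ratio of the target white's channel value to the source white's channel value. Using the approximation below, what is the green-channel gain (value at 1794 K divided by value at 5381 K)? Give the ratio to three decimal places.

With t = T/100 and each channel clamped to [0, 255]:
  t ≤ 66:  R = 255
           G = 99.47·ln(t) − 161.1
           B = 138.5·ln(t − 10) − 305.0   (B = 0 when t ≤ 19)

At 5381 K (t = 53.81):
  G = 99.47·ln 53.81 − 161.1 = 99.47·3.9855 − 161.1 = 235.334.
At 1794 K (t = 17.94):
  G = 99.47·ln 17.94 − 161.1 = 99.47·2.8870 − 161.1 = 126.073.
Gain = 126.073 / 235.334 = 0.5357 → 0.536.

0.536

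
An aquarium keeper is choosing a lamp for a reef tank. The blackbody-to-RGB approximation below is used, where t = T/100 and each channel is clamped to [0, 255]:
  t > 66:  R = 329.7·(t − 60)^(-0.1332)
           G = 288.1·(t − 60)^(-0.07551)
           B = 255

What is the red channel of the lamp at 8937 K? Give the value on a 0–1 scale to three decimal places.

0.824

t = 8937/100 = 89.37; the t > 66 branch applies.
R = 329.7·(89.37 − 60)^(-0.1332) = 329.7·29.37^(-0.1332) = 329.7·0.63749 = 210.181.
On a 0–1 scale: 210.181/255 = 0.8242 → 0.824.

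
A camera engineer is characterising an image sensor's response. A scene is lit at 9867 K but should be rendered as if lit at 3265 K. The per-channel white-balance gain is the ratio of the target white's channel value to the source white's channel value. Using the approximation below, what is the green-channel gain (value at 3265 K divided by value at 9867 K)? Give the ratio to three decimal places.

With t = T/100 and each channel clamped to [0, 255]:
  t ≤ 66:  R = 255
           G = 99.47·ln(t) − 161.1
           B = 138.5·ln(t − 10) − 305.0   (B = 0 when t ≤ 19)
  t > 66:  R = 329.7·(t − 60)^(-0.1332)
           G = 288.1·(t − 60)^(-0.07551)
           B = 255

0.849

At 9867 K (t = 98.67):
  G = 288.1·(98.67 − 60)^(-0.07551) = 288.1·38.67^(-0.07551) = 288.1·0.75882 = 218.615.
At 3265 K (t = 32.65):
  G = 99.47·ln 32.65 − 161.1 = 99.47·3.4858 − 161.1 = 185.637.
Gain = 185.637 / 218.615 = 0.8491 → 0.849.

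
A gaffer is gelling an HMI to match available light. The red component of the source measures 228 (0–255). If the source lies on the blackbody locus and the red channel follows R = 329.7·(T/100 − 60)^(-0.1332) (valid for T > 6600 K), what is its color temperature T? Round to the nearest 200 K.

7600 K

(t − 60)^(-0.1332) = 228/329.7 = 0.69154.
t − 60 = 0.69154^(1/-0.1332) = 0.69154^(-7.508) = 15.943, so t = 75.943.
T = 100·t = 7594 K → 7600 K to the nearest 200 K.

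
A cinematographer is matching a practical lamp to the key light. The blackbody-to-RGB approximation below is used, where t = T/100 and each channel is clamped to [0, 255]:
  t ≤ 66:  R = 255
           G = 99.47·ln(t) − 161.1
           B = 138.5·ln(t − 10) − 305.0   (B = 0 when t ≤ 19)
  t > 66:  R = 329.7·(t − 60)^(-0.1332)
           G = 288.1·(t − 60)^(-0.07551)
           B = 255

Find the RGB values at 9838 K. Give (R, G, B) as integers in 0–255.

t = 9838/100 = 98.38; the t > 66 branch applies.
R = 329.7·(98.38 − 60)^(-0.1332) = 329.7·38.38^(-0.1332) = 329.7·0.61517 = 202.823.
G = 288.1·(98.38 − 60)^(-0.07551) = 288.1·38.38^(-0.07551) = 288.1·0.75925 = 218.740.
B = 255 by definition for t > 66.
Rounded: (203, 219, 255).

(203, 219, 255)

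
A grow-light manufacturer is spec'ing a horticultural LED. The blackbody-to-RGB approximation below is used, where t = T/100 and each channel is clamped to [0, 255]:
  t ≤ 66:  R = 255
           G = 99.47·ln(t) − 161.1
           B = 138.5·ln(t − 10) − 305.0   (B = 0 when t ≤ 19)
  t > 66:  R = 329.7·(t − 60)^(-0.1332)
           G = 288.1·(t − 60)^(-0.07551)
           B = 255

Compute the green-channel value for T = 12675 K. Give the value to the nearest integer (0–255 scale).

210

t = 12675/100 = 126.75; the t > 66 branch applies.
G = 288.1·(126.75 − 60)^(-0.07551) = 288.1·66.75^(-0.07551) = 288.1·0.72817 = 209.787.
Rounded: 210.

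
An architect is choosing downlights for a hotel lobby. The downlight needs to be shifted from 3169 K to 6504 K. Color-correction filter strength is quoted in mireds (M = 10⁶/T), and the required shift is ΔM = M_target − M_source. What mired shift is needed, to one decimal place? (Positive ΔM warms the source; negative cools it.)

M_source = 10⁶/3169 = 315.557; M_target = 10⁶/6504 = 153.752.
ΔM = 153.752 − 315.557 = -161.805 → -161.8 mireds, a cooling shift.

-161.8 mireds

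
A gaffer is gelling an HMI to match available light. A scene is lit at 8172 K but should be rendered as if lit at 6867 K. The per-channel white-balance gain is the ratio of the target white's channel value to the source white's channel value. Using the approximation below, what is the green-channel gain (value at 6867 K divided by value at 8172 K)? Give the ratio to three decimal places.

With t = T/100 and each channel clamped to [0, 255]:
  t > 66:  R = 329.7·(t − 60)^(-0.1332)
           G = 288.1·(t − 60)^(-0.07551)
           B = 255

1.072

At 8172 K (t = 81.72):
  G = 288.1·(81.72 − 60)^(-0.07551) = 288.1·21.72^(-0.07551) = 288.1·0.79260 = 228.348.
At 6867 K (t = 68.67):
  G = 288.1·(68.67 − 60)^(-0.07551) = 288.1·8.67^(-0.07551) = 288.1·0.84951 = 244.745.
Gain = 244.745 / 228.348 = 1.0718 → 1.072.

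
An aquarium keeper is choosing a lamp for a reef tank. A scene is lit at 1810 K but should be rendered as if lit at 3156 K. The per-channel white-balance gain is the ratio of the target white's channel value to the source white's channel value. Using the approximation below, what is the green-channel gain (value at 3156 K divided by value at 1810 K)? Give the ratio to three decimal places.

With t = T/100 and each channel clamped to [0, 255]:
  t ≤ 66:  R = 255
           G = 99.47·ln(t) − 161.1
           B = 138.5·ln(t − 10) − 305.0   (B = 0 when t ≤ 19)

1.436

At 1810 K (t = 18.1):
  G = 99.47·ln 18.1 − 161.1 = 99.47·2.8959 − 161.1 = 126.956.
At 3156 K (t = 31.56):
  G = 99.47·ln 31.56 − 161.1 = 99.47·3.4519 − 161.1 = 182.260.
Gain = 182.260 / 126.956 = 1.4356 → 1.436.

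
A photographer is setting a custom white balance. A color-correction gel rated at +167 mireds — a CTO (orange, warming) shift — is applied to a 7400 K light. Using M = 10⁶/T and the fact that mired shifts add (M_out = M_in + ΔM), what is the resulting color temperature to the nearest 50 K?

M_in = 10⁶/7400 = 135.14 mireds.
M_out = 135.14 + (+167) = 302.14 mireds.
T_out = 10⁶/302.14 = 3309.8 K → 3300 K.

3300 K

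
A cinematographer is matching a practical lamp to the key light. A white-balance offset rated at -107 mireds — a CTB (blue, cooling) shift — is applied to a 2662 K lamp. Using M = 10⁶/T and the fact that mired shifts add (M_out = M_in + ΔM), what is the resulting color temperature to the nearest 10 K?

3720 K

M_in = 10⁶/2662 = 375.66 mireds.
M_out = 375.66 + (-107) = 268.66 mireds.
T_out = 10⁶/268.66 = 3722.2 K → 3720 K.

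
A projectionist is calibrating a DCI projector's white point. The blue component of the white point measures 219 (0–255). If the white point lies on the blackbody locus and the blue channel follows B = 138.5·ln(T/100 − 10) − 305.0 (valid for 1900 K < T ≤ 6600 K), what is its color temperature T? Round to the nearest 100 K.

5400 K

ln(t − 10) = (219 + 305.0) / 138.5 = 3.7834.
t − 10 = e^3.7834 = 43.965, so t = 53.965.
T = 100·t = 5396 K → 5400 K to the nearest 100 K.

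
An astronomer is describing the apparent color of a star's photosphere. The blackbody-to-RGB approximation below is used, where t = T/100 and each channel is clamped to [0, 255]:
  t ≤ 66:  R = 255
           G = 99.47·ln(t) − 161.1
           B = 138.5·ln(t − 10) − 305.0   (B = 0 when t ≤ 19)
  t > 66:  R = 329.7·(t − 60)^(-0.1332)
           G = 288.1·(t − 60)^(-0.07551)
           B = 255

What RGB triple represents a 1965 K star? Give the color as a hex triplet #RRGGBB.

#FF8709

t = 1965/100 = 19.65; the t ≤ 66 branch applies.
R = 255 by definition for t ≤ 66.
G = 99.47·ln 19.65 − 161.1 = 99.47·2.9781 − 161.1 = 135.129.
B = 138.5·ln(19.65 − 10) − 305.0 = 138.5·ln 9.65 − 305.0 = 138.5·2.2670 − 305.0 = 8.974.
Rounded: (255, 135, 9).
In hex: #FF8709.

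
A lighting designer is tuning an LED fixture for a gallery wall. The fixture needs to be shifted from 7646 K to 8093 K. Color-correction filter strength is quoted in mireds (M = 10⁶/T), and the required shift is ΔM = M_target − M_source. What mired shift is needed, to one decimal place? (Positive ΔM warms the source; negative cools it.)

-7.2 mireds

M_source = 10⁶/7646 = 130.787; M_target = 10⁶/8093 = 123.564.
ΔM = 123.564 − 130.787 = -7.224 → -7.2 mireds, a cooling shift.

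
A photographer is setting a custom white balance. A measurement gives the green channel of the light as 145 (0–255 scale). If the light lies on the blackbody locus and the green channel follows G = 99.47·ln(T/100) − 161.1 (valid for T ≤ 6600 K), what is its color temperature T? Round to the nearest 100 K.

ln t = (145 + 161.1) / 99.47 = 3.0773.
t = e^3.0773 = 21.700.
T = 100·t = 2170 K → 2200 K to the nearest 100 K.

2200 K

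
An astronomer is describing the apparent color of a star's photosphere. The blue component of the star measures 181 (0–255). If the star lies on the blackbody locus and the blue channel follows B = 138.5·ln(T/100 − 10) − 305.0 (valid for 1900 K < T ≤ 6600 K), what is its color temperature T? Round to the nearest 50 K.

ln(t − 10) = (181 + 305.0) / 138.5 = 3.5090.
t − 10 = e^3.5090 = 33.416, so t = 43.416.
T = 100·t = 4342 K → 4350 K to the nearest 50 K.

4350 K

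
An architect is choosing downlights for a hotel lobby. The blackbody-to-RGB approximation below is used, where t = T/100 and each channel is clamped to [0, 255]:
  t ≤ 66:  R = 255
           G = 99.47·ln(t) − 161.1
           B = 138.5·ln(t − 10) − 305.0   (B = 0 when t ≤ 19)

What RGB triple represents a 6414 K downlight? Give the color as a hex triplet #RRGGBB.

t = 6414/100 = 64.14; the t ≤ 66 branch applies.
R = 255 by definition for t ≤ 66.
G = 99.47·ln 64.14 − 161.1 = 99.47·4.1611 − 161.1 = 252.801.
B = 138.5·ln(64.14 − 10) − 305.0 = 138.5·ln 54.14 − 305.0 = 138.5·3.9916 − 305.0 = 247.833.
Rounded: (255, 253, 248).
In hex: #FFFDF8.

#FFFDF8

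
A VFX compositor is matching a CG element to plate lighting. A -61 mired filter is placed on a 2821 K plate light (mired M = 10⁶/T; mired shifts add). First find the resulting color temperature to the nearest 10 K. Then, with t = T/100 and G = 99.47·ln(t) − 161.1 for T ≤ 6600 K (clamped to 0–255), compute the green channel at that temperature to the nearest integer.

M_in = 10⁶/2821 = 354.48; M_out = 354.48 + (-61) = 293.48.
T_out = 10⁶/293.48 = 3407.3 K → 3410 K; t = 34.1.
G = 99.47·ln 34.1 − 161.1 = 99.47·3.5293 − 161.1 = 189.959.
Rounded: 190.

190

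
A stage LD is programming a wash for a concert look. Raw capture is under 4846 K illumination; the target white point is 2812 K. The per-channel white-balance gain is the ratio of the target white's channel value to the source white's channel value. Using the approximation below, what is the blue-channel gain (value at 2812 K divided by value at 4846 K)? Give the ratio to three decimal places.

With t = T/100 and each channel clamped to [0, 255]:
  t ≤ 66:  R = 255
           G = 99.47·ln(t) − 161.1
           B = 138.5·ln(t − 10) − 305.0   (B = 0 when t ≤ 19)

0.480

At 4846 K (t = 48.46):
  B = 138.5·ln(48.46 − 10) − 305.0 = 138.5·ln 38.46 − 305.0 = 138.5·3.6496 − 305.0 = 200.472.
At 2812 K (t = 28.12):
  B = 138.5·ln(28.12 − 10) − 305.0 = 138.5·ln 18.12 − 305.0 = 138.5·2.8970 − 305.0 = 96.237.
Gain = 96.237 / 200.472 = 0.4801 → 0.480.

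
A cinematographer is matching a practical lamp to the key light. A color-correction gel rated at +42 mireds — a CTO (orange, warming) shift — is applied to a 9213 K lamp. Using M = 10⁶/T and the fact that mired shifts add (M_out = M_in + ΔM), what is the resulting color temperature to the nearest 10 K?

M_in = 10⁶/9213 = 108.54 mireds.
M_out = 108.54 + (+42) = 150.54 mireds.
T_out = 10⁶/150.54 = 6642.7 K → 6640 K.

6640 K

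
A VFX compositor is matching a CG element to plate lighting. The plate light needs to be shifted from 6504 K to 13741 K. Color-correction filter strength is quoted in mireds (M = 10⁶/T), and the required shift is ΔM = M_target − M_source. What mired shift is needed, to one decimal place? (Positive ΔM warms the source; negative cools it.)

M_source = 10⁶/6504 = 153.752; M_target = 10⁶/13741 = 72.775.
ΔM = 72.775 − 153.752 = -80.977 → -81.0 mireds, a cooling shift.

-81.0 mireds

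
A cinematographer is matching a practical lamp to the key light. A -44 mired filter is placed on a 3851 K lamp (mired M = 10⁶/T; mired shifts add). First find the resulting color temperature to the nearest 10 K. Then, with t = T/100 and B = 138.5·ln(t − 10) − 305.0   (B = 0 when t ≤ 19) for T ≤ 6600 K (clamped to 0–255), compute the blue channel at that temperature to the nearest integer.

M_in = 10⁶/3851 = 259.67; M_out = 259.67 + (-44) = 215.67.
T_out = 10⁶/215.67 = 4636.7 K → 4640 K; t = 46.4.
B = 138.5·ln(46.4 − 10) − 305.0 = 138.5·ln 36.4 − 305.0 = 138.5·3.5946 − 305.0 = 192.848.
Rounded: 193.

193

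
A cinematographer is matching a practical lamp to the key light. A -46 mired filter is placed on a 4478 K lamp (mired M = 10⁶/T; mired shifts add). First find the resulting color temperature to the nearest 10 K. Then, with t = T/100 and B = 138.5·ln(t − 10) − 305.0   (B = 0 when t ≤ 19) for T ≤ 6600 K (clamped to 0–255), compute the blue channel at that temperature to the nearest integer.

226

M_in = 10⁶/4478 = 223.31; M_out = 223.31 + (-46) = 177.31.
T_out = 10⁶/177.31 = 5639.7 K → 5640 K; t = 56.4.
B = 138.5·ln(56.4 − 10) − 305.0 = 138.5·ln 46.4 − 305.0 = 138.5·3.8373 − 305.0 = 226.466.
Rounded: 226.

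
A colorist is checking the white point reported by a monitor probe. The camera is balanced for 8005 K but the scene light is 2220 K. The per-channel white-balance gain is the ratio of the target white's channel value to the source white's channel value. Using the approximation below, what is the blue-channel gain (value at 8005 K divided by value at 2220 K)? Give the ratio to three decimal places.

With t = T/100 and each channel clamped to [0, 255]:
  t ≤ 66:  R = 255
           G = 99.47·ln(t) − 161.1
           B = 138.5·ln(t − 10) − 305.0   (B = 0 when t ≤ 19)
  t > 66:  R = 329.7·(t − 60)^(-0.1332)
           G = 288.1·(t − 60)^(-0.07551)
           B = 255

At 2220 K (t = 22.2):
  B = 138.5·ln(22.2 − 10) − 305.0 = 138.5·ln 12.2 − 305.0 = 138.5·2.5014 − 305.0 = 41.449.
At 8005 K (t = 80.05):
  B = 255 by definition for t > 66.
Gain = 255.000 / 41.449 = 6.1522 → 6.152.

6.152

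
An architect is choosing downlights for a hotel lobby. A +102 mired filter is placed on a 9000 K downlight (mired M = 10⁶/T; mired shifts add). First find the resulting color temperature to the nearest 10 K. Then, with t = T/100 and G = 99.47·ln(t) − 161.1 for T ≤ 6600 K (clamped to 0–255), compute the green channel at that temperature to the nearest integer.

M_in = 10⁶/9000 = 111.11; M_out = 111.11 + (+102) = 213.11.
T_out = 10⁶/213.11 = 4692.4 K → 4690 K; t = 46.9.
G = 99.47·ln 46.9 − 161.1 = 99.47·3.8480 − 161.1 = 221.662.
Rounded: 222.

222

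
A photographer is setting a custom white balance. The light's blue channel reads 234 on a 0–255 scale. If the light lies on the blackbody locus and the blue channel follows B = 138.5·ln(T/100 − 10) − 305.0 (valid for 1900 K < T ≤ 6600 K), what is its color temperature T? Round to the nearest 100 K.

ln(t − 10) = (234 + 305.0) / 138.5 = 3.8917.
t − 10 = e^3.8917 = 48.994, so t = 58.994.
T = 100·t = 5899 K → 5900 K to the nearest 100 K.

5900 K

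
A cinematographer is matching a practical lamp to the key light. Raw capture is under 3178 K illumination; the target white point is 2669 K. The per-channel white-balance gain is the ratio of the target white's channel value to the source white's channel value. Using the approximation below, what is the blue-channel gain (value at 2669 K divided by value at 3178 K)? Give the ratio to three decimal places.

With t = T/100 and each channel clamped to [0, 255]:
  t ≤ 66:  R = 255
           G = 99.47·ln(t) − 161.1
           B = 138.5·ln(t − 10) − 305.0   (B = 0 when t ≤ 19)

0.697

At 3178 K (t = 31.78):
  B = 138.5·ln(31.78 − 10) − 305.0 = 138.5·ln 21.78 − 305.0 = 138.5·3.0810 − 305.0 = 121.717.
At 2669 K (t = 26.69):
  B = 138.5·ln(26.69 − 10) − 305.0 = 138.5·ln 16.69 − 305.0 = 138.5·2.8148 − 305.0 = 84.851.
Gain = 84.851 / 121.717 = 0.6971 → 0.697.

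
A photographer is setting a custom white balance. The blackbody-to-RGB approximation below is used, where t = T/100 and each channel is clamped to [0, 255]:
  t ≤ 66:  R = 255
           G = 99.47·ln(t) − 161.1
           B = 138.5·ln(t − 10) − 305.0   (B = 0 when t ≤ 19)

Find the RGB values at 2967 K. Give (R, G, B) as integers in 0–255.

(255, 176, 108)

t = 2967/100 = 29.67; the t ≤ 66 branch applies.
R = 255 by definition for t ≤ 66.
G = 99.47·ln 29.67 − 161.1 = 99.47·3.3901 − 161.1 = 176.117.
B = 138.5·ln(29.67 − 10) − 305.0 = 138.5·ln 19.67 − 305.0 = 138.5·2.9791 − 305.0 = 107.605.
Rounded: (255, 176, 108).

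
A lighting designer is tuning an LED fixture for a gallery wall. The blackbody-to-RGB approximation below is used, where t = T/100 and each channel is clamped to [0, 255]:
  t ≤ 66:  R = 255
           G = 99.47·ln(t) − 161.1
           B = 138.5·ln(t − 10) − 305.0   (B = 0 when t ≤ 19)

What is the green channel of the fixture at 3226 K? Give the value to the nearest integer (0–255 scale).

184

t = 3226/100 = 32.26; the t ≤ 66 branch applies.
G = 99.47·ln 32.26 − 161.1 = 99.47·3.4738 − 161.1 = 184.442.
Rounded: 184.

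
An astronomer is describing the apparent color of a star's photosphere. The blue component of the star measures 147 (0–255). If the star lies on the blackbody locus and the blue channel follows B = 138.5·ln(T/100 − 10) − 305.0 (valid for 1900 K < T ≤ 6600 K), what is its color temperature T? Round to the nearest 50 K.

3600 K

ln(t − 10) = (147 + 305.0) / 138.5 = 3.2635.
t − 10 = e^3.2635 = 26.142, so t = 36.142.
T = 100·t = 3614 K → 3600 K to the nearest 50 K.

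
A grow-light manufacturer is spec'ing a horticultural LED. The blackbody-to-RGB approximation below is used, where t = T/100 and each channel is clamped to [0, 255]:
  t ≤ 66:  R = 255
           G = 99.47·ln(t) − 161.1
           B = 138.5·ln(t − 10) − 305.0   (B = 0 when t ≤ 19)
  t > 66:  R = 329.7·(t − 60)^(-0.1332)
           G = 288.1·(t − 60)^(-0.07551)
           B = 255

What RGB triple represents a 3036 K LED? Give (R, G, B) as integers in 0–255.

(255, 178, 112)

t = 3036/100 = 30.36; the t ≤ 66 branch applies.
R = 255 by definition for t ≤ 66.
G = 99.47·ln 30.36 − 161.1 = 99.47·3.4131 − 161.1 = 178.404.
B = 138.5·ln(30.36 − 10) − 305.0 = 138.5·ln 20.36 − 305.0 = 138.5·3.0136 − 305.0 = 112.380.
Rounded: (255, 178, 112).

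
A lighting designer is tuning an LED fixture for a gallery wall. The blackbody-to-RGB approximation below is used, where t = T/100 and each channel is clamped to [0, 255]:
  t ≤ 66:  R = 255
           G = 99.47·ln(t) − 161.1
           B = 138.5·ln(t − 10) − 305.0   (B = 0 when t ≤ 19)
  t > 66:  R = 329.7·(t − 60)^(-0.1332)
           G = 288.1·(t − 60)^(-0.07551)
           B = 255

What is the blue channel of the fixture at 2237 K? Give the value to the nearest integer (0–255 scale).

43

t = 2237/100 = 22.37; the t ≤ 66 branch applies.
B = 138.5·ln(22.37 − 10) − 305.0 = 138.5·ln 12.37 − 305.0 = 138.5·2.5153 − 305.0 = 43.365.
Rounded: 43.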